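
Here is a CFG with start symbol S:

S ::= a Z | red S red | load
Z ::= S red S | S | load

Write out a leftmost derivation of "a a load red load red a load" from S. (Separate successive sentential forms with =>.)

S => a Z   [S ::= a Z]
a Z => a S red S   [Z ::= S red S]
a S red S => a a Z red S   [S ::= a Z]
a a Z red S => a a S red S red S   [Z ::= S red S]
a a S red S red S => a a load red S red S   [S ::= load]
a a load red S red S => a a load red load red S   [S ::= load]
a a load red load red S => a a load red load red a Z   [S ::= a Z]
a a load red load red a Z => a a load red load red a load   [Z ::= load]

S => a Z => a S red S => a a Z red S => a a S red S red S => a a load red S red S => a a load red load red S => a a load red load red a Z => a a load red load red a load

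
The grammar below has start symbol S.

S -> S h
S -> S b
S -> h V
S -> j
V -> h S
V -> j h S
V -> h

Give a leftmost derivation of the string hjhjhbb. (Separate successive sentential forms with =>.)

S => Sb   [S -> S b]
Sb => Sbb   [S -> S b]
Sbb => hVbb   [S -> h V]
hVbb => hjhSbb   [V -> j h S]
hjhSbb => hjhShbb   [S -> S h]
hjhShbb => hjhjhbb   [S -> j]

S => Sb => Sbb => hVbb => hjhSbb => hjhShbb => hjhjhbb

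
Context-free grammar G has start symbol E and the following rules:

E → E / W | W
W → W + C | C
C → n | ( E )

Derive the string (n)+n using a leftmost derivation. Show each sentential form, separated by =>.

E=>W=>W+C=>C+C=>(E)+C=>(W)+C=>(C)+C=>(n)+C=>(n)+n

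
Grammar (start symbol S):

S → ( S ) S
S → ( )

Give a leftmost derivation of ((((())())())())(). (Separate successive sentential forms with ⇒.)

S⇒(S)S⇒((S)S)S⇒(((S)S)S)S⇒((((S)S)S)S)S⇒((((())S)S)S)S⇒((((())())S)S)S⇒((((())())())S)S⇒((((())())())())S⇒((((())())())())()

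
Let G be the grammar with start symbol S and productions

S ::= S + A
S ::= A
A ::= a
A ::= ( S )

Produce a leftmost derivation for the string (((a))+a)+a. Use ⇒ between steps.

S ⇒ S+A ⇒ A+A ⇒ (S)+A ⇒ (S+A)+A ⇒ (A+A)+A ⇒ ((S)+A)+A ⇒ ((A)+A)+A ⇒ (((S))+A)+A ⇒ (((A))+A)+A ⇒ (((a))+A)+A ⇒ (((a))+a)+A ⇒ (((a))+a)+a

S ⇒ S+A   [S ::= S + A]
S+A ⇒ A+A   [S ::= A]
A+A ⇒ (S)+A   [A ::= ( S )]
(S)+A ⇒ (S+A)+A   [S ::= S + A]
(S+A)+A ⇒ (A+A)+A   [S ::= A]
(A+A)+A ⇒ ((S)+A)+A   [A ::= ( S )]
((S)+A)+A ⇒ ((A)+A)+A   [S ::= A]
((A)+A)+A ⇒ (((S))+A)+A   [A ::= ( S )]
(((S))+A)+A ⇒ (((A))+A)+A   [S ::= A]
(((A))+A)+A ⇒ (((a))+A)+A   [A ::= a]
(((a))+A)+A ⇒ (((a))+a)+A   [A ::= a]
(((a))+a)+A ⇒ (((a))+a)+a   [A ::= a]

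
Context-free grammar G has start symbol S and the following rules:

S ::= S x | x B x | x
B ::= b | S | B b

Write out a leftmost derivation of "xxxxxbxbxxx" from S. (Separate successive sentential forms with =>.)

S=>xBx=>xSx=>xSxx=>xxBxxx=>xxBbxxx=>xxSbxxx=>xxxBxbxxx=>xxxBbxbxxx=>xxxSbxbxxx=>xxxSxbxbxxx=>xxxxxbxbxxx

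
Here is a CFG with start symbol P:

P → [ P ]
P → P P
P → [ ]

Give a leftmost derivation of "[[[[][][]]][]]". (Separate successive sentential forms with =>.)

P=>[P]=>[PP]=>[[P]P]=>[[[P]]P]=>[[[PP]]P]=>[[[PPP]]P]=>[[[[]PP]]P]=>[[[[][]P]]P]=>[[[[][][]]]P]=>[[[[][][]]][]]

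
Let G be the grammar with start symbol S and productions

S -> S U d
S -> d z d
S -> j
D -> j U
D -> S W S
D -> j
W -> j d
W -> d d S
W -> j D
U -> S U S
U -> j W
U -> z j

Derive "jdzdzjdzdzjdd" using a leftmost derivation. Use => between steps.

S => SUd => jUd => jSUSd => jdzdUSd => jdzdzjSd => jdzdzjSUdd => jdzdzjdzdUdd => jdzdzjdzdzjdd

S => SUd   [S -> S U d]
SUd => jUd   [S -> j]
jUd => jSUSd   [U -> S U S]
jSUSd => jdzdUSd   [S -> d z d]
jdzdUSd => jdzdzjSd   [U -> z j]
jdzdzjSd => jdzdzjSUdd   [S -> S U d]
jdzdzjSUdd => jdzdzjdzdUdd   [S -> d z d]
jdzdzjdzdUdd => jdzdzjdzdzjdd   [U -> z j]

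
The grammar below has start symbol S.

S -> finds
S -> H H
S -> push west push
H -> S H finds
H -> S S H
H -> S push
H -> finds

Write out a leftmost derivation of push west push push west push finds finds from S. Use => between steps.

S => H H   [S -> H H]
H H => S S H H   [H -> S S H]
S S H H => push west push S H H   [S -> push west push]
push west push S H H => push west push push west push H H   [S -> push west push]
push west push push west push H H => push west push push west push finds H   [H -> finds]
push west push push west push finds H => push west push push west push finds finds   [H -> finds]

S => H H => S S H H => push west push S H H => push west push push west push H H => push west push push west push finds H => push west push push west push finds finds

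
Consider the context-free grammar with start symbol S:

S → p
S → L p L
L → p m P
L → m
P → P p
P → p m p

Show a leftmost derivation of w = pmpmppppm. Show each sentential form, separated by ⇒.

S ⇒ LpL ⇒ pmPpL ⇒ pmPppL ⇒ pmPpppL ⇒ pmpmppppL ⇒ pmpmppppm

S ⇒ LpL   [S → L p L]
LpL ⇒ pmPpL   [L → p m P]
pmPpL ⇒ pmPppL   [P → P p]
pmPppL ⇒ pmPpppL   [P → P p]
pmPpppL ⇒ pmpmppppL   [P → p m p]
pmpmppppL ⇒ pmpmppppm   [L → m]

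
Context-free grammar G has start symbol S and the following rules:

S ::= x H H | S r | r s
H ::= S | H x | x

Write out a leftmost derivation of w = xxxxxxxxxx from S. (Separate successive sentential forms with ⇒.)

S ⇒ xHH ⇒ xHxH ⇒ xHxxH ⇒ xSxxH ⇒ xxHHxxH ⇒ xxSHxxH ⇒ xxxHHHxxH ⇒ xxxHxHHxxH ⇒ xxxxxHHxxH ⇒ xxxxxxHxxH ⇒ xxxxxxxxxH ⇒ xxxxxxxxxx

S ⇒ xHH   [S ::= x H H]
xHH ⇒ xHxH   [H ::= H x]
xHxH ⇒ xHxxH   [H ::= H x]
xHxxH ⇒ xSxxH   [H ::= S]
xSxxH ⇒ xxHHxxH   [S ::= x H H]
xxHHxxH ⇒ xxSHxxH   [H ::= S]
xxSHxxH ⇒ xxxHHHxxH   [S ::= x H H]
xxxHHHxxH ⇒ xxxHxHHxxH   [H ::= H x]
xxxHxHHxxH ⇒ xxxxxHHxxH   [H ::= x]
xxxxxHHxxH ⇒ xxxxxxHxxH   [H ::= x]
xxxxxxHxxH ⇒ xxxxxxxxxH   [H ::= x]
xxxxxxxxxH ⇒ xxxxxxxxxx   [H ::= x]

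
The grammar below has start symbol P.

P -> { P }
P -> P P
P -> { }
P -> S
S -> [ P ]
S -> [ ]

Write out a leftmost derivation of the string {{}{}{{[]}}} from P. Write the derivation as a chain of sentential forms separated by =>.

P => {P}   [P -> { P }]
{P} => {PP}   [P -> P P]
{PP} => {PPP}   [P -> P P]
{PPP} => {{}PP}   [P -> { }]
{{}PP} => {{}{}P}   [P -> { }]
{{}{}P} => {{}{}{P}}   [P -> { P }]
{{}{}{P}} => {{}{}{{P}}}   [P -> { P }]
{{}{}{{P}}} => {{}{}{{S}}}   [P -> S]
{{}{}{{S}}} => {{}{}{{[]}}}   [S -> [ ]]

P => {P} => {PP} => {PPP} => {{}PP} => {{}{}P} => {{}{}{P}} => {{}{}{{P}}} => {{}{}{{S}}} => {{}{}{{[]}}}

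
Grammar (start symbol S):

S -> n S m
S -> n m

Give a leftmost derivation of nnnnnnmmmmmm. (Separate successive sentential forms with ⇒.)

S ⇒ nSm ⇒ nnSmm ⇒ nnnSmmm ⇒ nnnnSmmmm ⇒ nnnnnSmmmmm ⇒ nnnnnnmmmmmm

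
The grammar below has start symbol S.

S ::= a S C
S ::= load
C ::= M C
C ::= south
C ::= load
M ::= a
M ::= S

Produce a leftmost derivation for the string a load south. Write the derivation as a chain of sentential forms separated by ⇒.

S ⇒ a S C ⇒ a load C ⇒ a load south

S ⇒ a S C   [S ::= a S C]
a S C ⇒ a load C   [S ::= load]
a load C ⇒ a load south   [C ::= south]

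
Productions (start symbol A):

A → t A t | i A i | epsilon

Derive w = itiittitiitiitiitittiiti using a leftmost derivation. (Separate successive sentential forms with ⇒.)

A ⇒ iAi ⇒ itAti ⇒ itiAiti ⇒ itiiAiiti ⇒ itiitAtiiti ⇒ itiittAttiiti ⇒ itiittiAittiiti ⇒ itiittitAtittiiti ⇒ itiittitiAitittiiti ⇒ itiittitiiAiitittiiti ⇒ itiittitiitAtiitittiiti ⇒ itiittitiitiAitiitittiiti ⇒ itiittitiitiitiitittiiti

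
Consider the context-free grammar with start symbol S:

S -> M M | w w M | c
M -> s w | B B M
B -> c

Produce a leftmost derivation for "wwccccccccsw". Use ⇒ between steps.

S ⇒ wwM ⇒ wwBBM ⇒ wwcBM ⇒ wwccM ⇒ wwccBBM ⇒ wwcccBM ⇒ wwccccM ⇒ wwccccBBM ⇒ wwcccccBM ⇒ wwccccccM ⇒ wwccccccBBM ⇒ wwcccccccBM ⇒ wwccccccccM ⇒ wwccccccccsw

S ⇒ wwM   [S -> w w M]
wwM ⇒ wwBBM   [M -> B B M]
wwBBM ⇒ wwcBM   [B -> c]
wwcBM ⇒ wwccM   [B -> c]
wwccM ⇒ wwccBBM   [M -> B B M]
wwccBBM ⇒ wwcccBM   [B -> c]
wwcccBM ⇒ wwccccM   [B -> c]
wwccccM ⇒ wwccccBBM   [M -> B B M]
wwccccBBM ⇒ wwcccccBM   [B -> c]
wwcccccBM ⇒ wwccccccM   [B -> c]
wwccccccM ⇒ wwccccccBBM   [M -> B B M]
wwccccccBBM ⇒ wwcccccccBM   [B -> c]
wwcccccccBM ⇒ wwccccccccM   [B -> c]
wwccccccccM ⇒ wwccccccccsw   [M -> s w]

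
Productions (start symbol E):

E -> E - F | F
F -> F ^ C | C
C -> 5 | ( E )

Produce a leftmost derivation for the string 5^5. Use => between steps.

E => F   [E -> F]
F => F^C   [F -> F ^ C]
F^C => C^C   [F -> C]
C^C => 5^C   [C -> 5]
5^C => 5^5   [C -> 5]

E => F => F^C => C^C => 5^C => 5^5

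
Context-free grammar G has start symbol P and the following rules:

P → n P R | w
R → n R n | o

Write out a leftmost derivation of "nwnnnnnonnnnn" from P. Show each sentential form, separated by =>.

P => nPR => nwR => nwnRn => nwnnRnn => nwnnnRnnn => nwnnnnRnnnn => nwnnnnnRnnnnn => nwnnnnnonnnnn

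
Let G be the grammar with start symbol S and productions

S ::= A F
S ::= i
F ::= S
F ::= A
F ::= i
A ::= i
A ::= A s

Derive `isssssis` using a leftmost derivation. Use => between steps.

S => AF => AsF => AssF => AsssF => AssssF => AsssssF => isssssF => isssssA => isssssAs => isssssis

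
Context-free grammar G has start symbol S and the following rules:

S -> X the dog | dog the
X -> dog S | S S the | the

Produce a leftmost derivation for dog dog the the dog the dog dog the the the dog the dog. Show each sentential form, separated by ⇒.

S ⇒ X the dog   [S -> X the dog]
X the dog ⇒ dog S the dog   [X -> dog S]
dog S the dog ⇒ dog X the dog the dog   [S -> X the dog]
dog X the dog the dog ⇒ dog S S the the dog the dog   [X -> S S the]
dog S S the the dog the dog ⇒ dog X the dog S the the dog the dog   [S -> X the dog]
dog X the dog S the the dog the dog ⇒ dog dog S the dog S the the dog the dog   [X -> dog S]
dog dog S the dog S the the dog the dog ⇒ dog dog X the dog the dog S the the dog the dog   [S -> X the dog]
dog dog X the dog the dog S the the dog the dog ⇒ dog dog the the dog the dog S the the dog the dog   [X -> the]
dog dog the the dog the dog S the the dog the dog ⇒ dog dog the the dog the dog dog the the the dog the dog   [S -> dog the]

S ⇒ X the dog ⇒ dog S the dog ⇒ dog X the dog the dog ⇒ dog S S the the dog the dog ⇒ dog X the dog S the the dog the dog ⇒ dog dog S the dog S the the dog the dog ⇒ dog dog X the dog the dog S the the dog the dog ⇒ dog dog the the dog the dog S the the dog the dog ⇒ dog dog the the dog the dog dog the the the dog the dog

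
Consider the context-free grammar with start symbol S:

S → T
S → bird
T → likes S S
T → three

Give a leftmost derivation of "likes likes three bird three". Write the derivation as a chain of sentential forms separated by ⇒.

S ⇒ T   [S → T]
T ⇒ likes S S   [T → likes S S]
likes S S ⇒ likes T S   [S → T]
likes T S ⇒ likes likes S S S   [T → likes S S]
likes likes S S S ⇒ likes likes T S S   [S → T]
likes likes T S S ⇒ likes likes three S S   [T → three]
likes likes three S S ⇒ likes likes three bird S   [S → bird]
likes likes three bird S ⇒ likes likes three bird T   [S → T]
likes likes three bird T ⇒ likes likes three bird three   [T → three]

S ⇒ T ⇒ likes S S ⇒ likes T S ⇒ likes likes S S S ⇒ likes likes T S S ⇒ likes likes three S S ⇒ likes likes three bird S ⇒ likes likes three bird T ⇒ likes likes three bird three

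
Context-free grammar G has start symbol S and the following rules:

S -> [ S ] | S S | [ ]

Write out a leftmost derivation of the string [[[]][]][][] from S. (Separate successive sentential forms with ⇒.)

S⇒SS⇒SSS⇒[S]SS⇒[SS]SS⇒[[S]S]SS⇒[[[]]S]SS⇒[[[]][]]SS⇒[[[]][]][]S⇒[[[]][]][][]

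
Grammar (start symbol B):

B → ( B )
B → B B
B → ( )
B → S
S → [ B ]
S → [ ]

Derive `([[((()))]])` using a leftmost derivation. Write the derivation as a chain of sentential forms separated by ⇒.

B ⇒ (B)   [B → ( B )]
(B) ⇒ (S)   [B → S]
(S) ⇒ ([B])   [S → [ B ]]
([B]) ⇒ ([S])   [B → S]
([S]) ⇒ ([[B]])   [S → [ B ]]
([[B]]) ⇒ ([[(B)]])   [B → ( B )]
([[(B)]]) ⇒ ([[((B))]])   [B → ( B )]
([[((B))]]) ⇒ ([[((()))]])   [B → ( )]

B ⇒ (B) ⇒ (S) ⇒ ([B]) ⇒ ([S]) ⇒ ([[B]]) ⇒ ([[(B)]]) ⇒ ([[((B))]]) ⇒ ([[((()))]])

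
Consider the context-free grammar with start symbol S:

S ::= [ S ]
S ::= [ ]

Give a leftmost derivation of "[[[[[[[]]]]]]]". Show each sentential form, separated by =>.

S => [S]   [S ::= [ S ]]
[S] => [[S]]   [S ::= [ S ]]
[[S]] => [[[S]]]   [S ::= [ S ]]
[[[S]]] => [[[[S]]]]   [S ::= [ S ]]
[[[[S]]]] => [[[[[S]]]]]   [S ::= [ S ]]
[[[[[S]]]]] => [[[[[[S]]]]]]   [S ::= [ S ]]
[[[[[[S]]]]]] => [[[[[[[]]]]]]]   [S ::= [ ]]

S => [S] => [[S]] => [[[S]]] => [[[[S]]]] => [[[[[S]]]]] => [[[[[[S]]]]]] => [[[[[[[]]]]]]]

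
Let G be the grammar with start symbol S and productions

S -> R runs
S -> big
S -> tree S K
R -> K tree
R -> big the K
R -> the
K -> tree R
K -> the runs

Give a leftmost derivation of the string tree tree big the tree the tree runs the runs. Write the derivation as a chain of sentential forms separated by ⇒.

S ⇒ tree S K   [S -> tree S K]
tree S K ⇒ tree R runs K   [S -> R runs]
tree R runs K ⇒ tree K tree runs K   [R -> K tree]
tree K tree runs K ⇒ tree tree R tree runs K   [K -> tree R]
tree tree R tree runs K ⇒ tree tree big the K tree runs K   [R -> big the K]
tree tree big the K tree runs K ⇒ tree tree big the tree R tree runs K   [K -> tree R]
tree tree big the tree R tree runs K ⇒ tree tree big the tree the tree runs K   [R -> the]
tree tree big the tree the tree runs K ⇒ tree tree big the tree the tree runs the runs   [K -> the runs]

S ⇒ tree S K ⇒ tree R runs K ⇒ tree K tree runs K ⇒ tree tree R tree runs K ⇒ tree tree big the K tree runs K ⇒ tree tree big the tree R tree runs K ⇒ tree tree big the tree the tree runs K ⇒ tree tree big the tree the tree runs the runs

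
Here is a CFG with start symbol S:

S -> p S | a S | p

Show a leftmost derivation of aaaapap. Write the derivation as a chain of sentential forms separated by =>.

S => aS   [S -> a S]
aS => aaS   [S -> a S]
aaS => aaaS   [S -> a S]
aaaS => aaaaS   [S -> a S]
aaaaS => aaaapS   [S -> p S]
aaaapS => aaaapaS   [S -> a S]
aaaapaS => aaaapap   [S -> p]

S=>aS=>aaS=>aaaS=>aaaaS=>aaaapS=>aaaapaS=>aaaapap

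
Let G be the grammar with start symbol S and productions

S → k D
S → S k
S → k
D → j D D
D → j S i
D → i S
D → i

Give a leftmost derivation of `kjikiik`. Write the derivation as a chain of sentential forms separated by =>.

S => Sk   [S → S k]
Sk => kDk   [S → k D]
kDk => kjDDk   [D → j D D]
kjDDk => kjiSDk   [D → i S]
kjiSDk => kjikDDk   [S → k D]
kjikDDk => kjikiDk   [D → i]
kjikiDk => kjikiik   [D → i]

S=>Sk=>kDk=>kjDDk=>kjiSDk=>kjikDDk=>kjikiDk=>kjikiik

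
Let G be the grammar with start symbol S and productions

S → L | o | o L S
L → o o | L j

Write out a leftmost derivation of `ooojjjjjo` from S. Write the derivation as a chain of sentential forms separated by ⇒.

S⇒oLS⇒oLjS⇒oLjjS⇒oLjjjS⇒oLjjjjS⇒oLjjjjjS⇒ooojjjjjS⇒ooojjjjjo

S ⇒ oLS   [S → o L S]
oLS ⇒ oLjS   [L → L j]
oLjS ⇒ oLjjS   [L → L j]
oLjjS ⇒ oLjjjS   [L → L j]
oLjjjS ⇒ oLjjjjS   [L → L j]
oLjjjjS ⇒ oLjjjjjS   [L → L j]
oLjjjjjS ⇒ ooojjjjjS   [L → o o]
ooojjjjjS ⇒ ooojjjjjo   [S → o]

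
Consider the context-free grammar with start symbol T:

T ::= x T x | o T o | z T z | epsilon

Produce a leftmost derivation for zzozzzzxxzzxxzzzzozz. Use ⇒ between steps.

T ⇒ zTz   [T ::= z T z]
zTz ⇒ zzTzz   [T ::= z T z]
zzTzz ⇒ zzoTozz   [T ::= o T o]
zzoTozz ⇒ zzozTzozz   [T ::= z T z]
zzozTzozz ⇒ zzozzTzzozz   [T ::= z T z]
zzozzTzzozz ⇒ zzozzzTzzzozz   [T ::= z T z]
zzozzzTzzzozz ⇒ zzozzzzTzzzzozz   [T ::= z T z]
zzozzzzTzzzzozz ⇒ zzozzzzxTxzzzzozz   [T ::= x T x]
zzozzzzxTxzzzzozz ⇒ zzozzzzxxTxxzzzzozz   [T ::= x T x]
zzozzzzxxTxxzzzzozz ⇒ zzozzzzxxzTzxxzzzzozz   [T ::= z T z]
zzozzzzxxzTzxxzzzzozz ⇒ zzozzzzxxzzxxzzzzozz   [T ::= epsilon]

T ⇒ zTz ⇒ zzTzz ⇒ zzoTozz ⇒ zzozTzozz ⇒ zzozzTzzozz ⇒ zzozzzTzzzozz ⇒ zzozzzzTzzzzozz ⇒ zzozzzzxTxzzzzozz ⇒ zzozzzzxxTxxzzzzozz ⇒ zzozzzzxxzTzxxzzzzozz ⇒ zzozzzzxxzzxxzzzzozz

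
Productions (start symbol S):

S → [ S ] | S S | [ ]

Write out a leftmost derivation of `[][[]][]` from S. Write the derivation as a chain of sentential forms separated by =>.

S=>SS=>SSS=>[]SS=>[][S]S=>[][[]]S=>[][[]][]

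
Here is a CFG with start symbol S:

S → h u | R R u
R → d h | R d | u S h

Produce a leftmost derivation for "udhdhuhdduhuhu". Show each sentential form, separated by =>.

S=>RRu=>RdRu=>RddRu=>uShddRu=>uRRuhddRu=>udhRuhddRu=>udhdhuhddRu=>udhdhuhdduShu=>udhdhuhdduhuhu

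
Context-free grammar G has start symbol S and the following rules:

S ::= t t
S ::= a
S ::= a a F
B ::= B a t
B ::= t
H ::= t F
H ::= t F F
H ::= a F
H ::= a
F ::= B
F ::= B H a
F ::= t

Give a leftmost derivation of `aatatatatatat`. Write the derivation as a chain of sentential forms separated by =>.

S=>aaF=>aaB=>aaBat=>aaBatat=>aaBatatat=>aaBatatatat=>aaBatatatatat=>aatatatatatat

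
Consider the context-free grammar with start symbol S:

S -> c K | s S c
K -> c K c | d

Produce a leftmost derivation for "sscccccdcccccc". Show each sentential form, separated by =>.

S => sSc   [S -> s S c]
sSc => ssScc   [S -> s S c]
ssScc => sscKcc   [S -> c K]
sscKcc => ssccKccc   [K -> c K c]
ssccKccc => sscccKcccc   [K -> c K c]
sscccKcccc => ssccccKccccc   [K -> c K c]
ssccccKccccc => sscccccKcccccc   [K -> c K c]
sscccccKcccccc => sscccccdcccccc   [K -> d]

S => sSc => ssScc => sscKcc => ssccKccc => sscccKcccc => ssccccKccccc => sscccccKcccccc => sscccccdcccccc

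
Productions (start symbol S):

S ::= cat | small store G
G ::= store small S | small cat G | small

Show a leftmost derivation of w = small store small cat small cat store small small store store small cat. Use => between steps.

S => small store G => small store small cat G => small store small cat small cat G => small store small cat small cat store small S => small store small cat small cat store small small store G => small store small cat small cat store small small store store small S => small store small cat small cat store small small store store small cat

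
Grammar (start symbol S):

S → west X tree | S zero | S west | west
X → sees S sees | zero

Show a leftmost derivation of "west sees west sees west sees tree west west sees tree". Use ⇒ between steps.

S ⇒ west X tree ⇒ west sees S sees tree ⇒ west sees S west sees tree ⇒ west sees S west west sees tree ⇒ west sees west X tree west west sees tree ⇒ west sees west sees S sees tree west west sees tree ⇒ west sees west sees west sees tree west west sees tree

S ⇒ west X tree   [S → west X tree]
west X tree ⇒ west sees S sees tree   [X → sees S sees]
west sees S sees tree ⇒ west sees S west sees tree   [S → S west]
west sees S west sees tree ⇒ west sees S west west sees tree   [S → S west]
west sees S west west sees tree ⇒ west sees west X tree west west sees tree   [S → west X tree]
west sees west X tree west west sees tree ⇒ west sees west sees S sees tree west west sees tree   [X → sees S sees]
west sees west sees S sees tree west west sees tree ⇒ west sees west sees west sees tree west west sees tree   [S → west]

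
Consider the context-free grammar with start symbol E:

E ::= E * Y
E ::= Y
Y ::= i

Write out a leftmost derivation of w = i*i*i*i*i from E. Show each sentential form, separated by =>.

E => E*Y   [E ::= E * Y]
E*Y => E*Y*Y   [E ::= E * Y]
E*Y*Y => E*Y*Y*Y   [E ::= E * Y]
E*Y*Y*Y => E*Y*Y*Y*Y   [E ::= E * Y]
E*Y*Y*Y*Y => Y*Y*Y*Y*Y   [E ::= Y]
Y*Y*Y*Y*Y => i*Y*Y*Y*Y   [Y ::= i]
i*Y*Y*Y*Y => i*i*Y*Y*Y   [Y ::= i]
i*i*Y*Y*Y => i*i*i*Y*Y   [Y ::= i]
i*i*i*Y*Y => i*i*i*i*Y   [Y ::= i]
i*i*i*i*Y => i*i*i*i*i   [Y ::= i]

E => E*Y => E*Y*Y => E*Y*Y*Y => E*Y*Y*Y*Y => Y*Y*Y*Y*Y => i*Y*Y*Y*Y => i*i*Y*Y*Y => i*i*i*Y*Y => i*i*i*i*Y => i*i*i*i*i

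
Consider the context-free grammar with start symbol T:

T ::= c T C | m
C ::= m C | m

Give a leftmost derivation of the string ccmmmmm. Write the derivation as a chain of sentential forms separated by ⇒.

T ⇒ cTC ⇒ ccTCC ⇒ ccmCC ⇒ ccmmCC ⇒ ccmmmC ⇒ ccmmmmC ⇒ ccmmmmm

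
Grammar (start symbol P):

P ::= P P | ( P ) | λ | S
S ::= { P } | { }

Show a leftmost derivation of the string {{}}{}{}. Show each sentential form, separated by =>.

P=>PP=>SP=>{P}P=>{S}P=>{{}}P=>{{}}PP=>{{}}SP=>{{}}{P}P=>{{}}{}P=>{{}}{}S=>{{}}{}{P}=>{{}}{}{}

P => PP   [P ::= P P]
PP => SP   [P ::= S]
SP => {P}P   [S ::= { P }]
{P}P => {S}P   [P ::= S]
{S}P => {{}}P   [S ::= { }]
{{}}P => {{}}PP   [P ::= P P]
{{}}PP => {{}}SP   [P ::= S]
{{}}SP => {{}}{P}P   [S ::= { P }]
{{}}{P}P => {{}}{}P   [P ::= λ]
{{}}{}P => {{}}{}S   [P ::= S]
{{}}{}S => {{}}{}{P}   [S ::= { P }]
{{}}{}{P} => {{}}{}{}   [P ::= λ]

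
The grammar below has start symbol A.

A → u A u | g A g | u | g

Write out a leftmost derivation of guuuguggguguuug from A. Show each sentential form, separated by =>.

A => gAg => guAug => guuAuug => guuuAuuug => guuugAguuug => guuuguAuguuug => guuugugAguguuug => guuuguggguguuug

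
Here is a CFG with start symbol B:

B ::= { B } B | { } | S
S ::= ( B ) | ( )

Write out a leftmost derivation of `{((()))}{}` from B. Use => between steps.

B => {B}B => {S}B => {(B)}B => {(S)}B => {((B))}B => {((S))}B => {((()))}B => {((()))}{}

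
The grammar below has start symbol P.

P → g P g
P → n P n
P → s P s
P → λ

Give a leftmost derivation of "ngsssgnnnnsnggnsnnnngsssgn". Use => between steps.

P=>nPn=>ngPgn=>ngsPsgn=>ngssPssgn=>ngsssPsssgn=>ngsssgPgsssgn=>ngsssgnPngsssgn=>ngsssgnnPnngsssgn=>ngsssgnnnPnnngsssgn=>ngsssgnnnnPnnnngsssgn=>ngsssgnnnnsPsnnnngsssgn=>ngsssgnnnnsnPnsnnnngsssgn=>ngsssgnnnnsngPgnsnnnngsssgn=>ngsssgnnnnsnggnsnnnngsssgn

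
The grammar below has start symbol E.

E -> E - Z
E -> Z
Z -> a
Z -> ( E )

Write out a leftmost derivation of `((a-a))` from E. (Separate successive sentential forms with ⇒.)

E ⇒ Z ⇒ (E) ⇒ (Z) ⇒ ((E)) ⇒ ((E-Z)) ⇒ ((Z-Z)) ⇒ ((a-Z)) ⇒ ((a-a))

E ⇒ Z   [E -> Z]
Z ⇒ (E)   [Z -> ( E )]
(E) ⇒ (Z)   [E -> Z]
(Z) ⇒ ((E))   [Z -> ( E )]
((E)) ⇒ ((E-Z))   [E -> E - Z]
((E-Z)) ⇒ ((Z-Z))   [E -> Z]
((Z-Z)) ⇒ ((a-Z))   [Z -> a]
((a-Z)) ⇒ ((a-a))   [Z -> a]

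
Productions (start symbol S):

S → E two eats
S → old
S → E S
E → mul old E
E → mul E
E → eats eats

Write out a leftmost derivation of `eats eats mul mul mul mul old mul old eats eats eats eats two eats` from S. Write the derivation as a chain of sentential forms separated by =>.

S => E S => eats eats S => eats eats E S => eats eats mul E S => eats eats mul mul E S => eats eats mul mul mul E S => eats eats mul mul mul mul old E S => eats eats mul mul mul mul old mul old E S => eats eats mul mul mul mul old mul old eats eats S => eats eats mul mul mul mul old mul old eats eats E two eats => eats eats mul mul mul mul old mul old eats eats eats eats two eats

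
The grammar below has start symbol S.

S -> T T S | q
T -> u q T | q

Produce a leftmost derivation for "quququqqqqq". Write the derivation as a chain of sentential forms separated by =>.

S => TTS   [S -> T T S]
TTS => qTS   [T -> q]
qTS => quqTS   [T -> u q T]
quqTS => ququqTS   [T -> u q T]
ququqTS => quququqTS   [T -> u q T]
quququqTS => quququqqS   [T -> q]
quququqqS => quququqqTTS   [S -> T T S]
quququqqTTS => quququqqqTS   [T -> q]
quququqqqTS => quququqqqqS   [T -> q]
quququqqqqS => quququqqqqq   [S -> q]

S => TTS => qTS => quqTS => ququqTS => quququqTS => quququqqS => quququqqTTS => quququqqqTS => quququqqqqS => quququqqqqq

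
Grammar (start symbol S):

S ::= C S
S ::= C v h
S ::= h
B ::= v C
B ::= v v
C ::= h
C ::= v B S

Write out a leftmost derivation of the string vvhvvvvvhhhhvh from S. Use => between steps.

S => Cvh => vBSvh => vvCSvh => vvhSvh => vvhCSvh => vvhvBSSvh => vvhvvCSSvh => vvhvvvBSSSvh => vvhvvvvvSSSvh => vvhvvvvvCSSSvh => vvhvvvvvhSSSvh => vvhvvvvvhhSSvh => vvhvvvvvhhhSvh => vvhvvvvvhhhhvh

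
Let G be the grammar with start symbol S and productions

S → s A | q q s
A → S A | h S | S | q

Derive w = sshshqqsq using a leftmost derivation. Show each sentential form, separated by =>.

S => sA => sSA => ssAA => sshSA => sshsAA => sshshSA => sshshqqsA => sshshqqsq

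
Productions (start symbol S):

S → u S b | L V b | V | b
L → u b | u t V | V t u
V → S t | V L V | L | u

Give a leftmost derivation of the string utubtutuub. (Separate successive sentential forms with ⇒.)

S⇒LVb⇒VtuVb⇒LtuVb⇒utVtuVb⇒utLtuVb⇒utVtutuVb⇒utLtutuVb⇒utubtutuVb⇒utubtutuub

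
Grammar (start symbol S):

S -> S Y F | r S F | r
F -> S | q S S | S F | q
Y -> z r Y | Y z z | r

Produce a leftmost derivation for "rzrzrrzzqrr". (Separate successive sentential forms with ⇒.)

S ⇒ SYF ⇒ rYF ⇒ rzrYF ⇒ rzrzrYF ⇒ rzrzrYzzF ⇒ rzrzrrzzF ⇒ rzrzrrzzqSS ⇒ rzrzrrzzqrS ⇒ rzrzrrzzqrr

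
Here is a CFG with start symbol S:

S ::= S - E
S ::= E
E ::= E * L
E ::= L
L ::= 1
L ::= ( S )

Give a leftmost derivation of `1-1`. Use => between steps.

S => S-E => E-E => L-E => 1-E => 1-L => 1-1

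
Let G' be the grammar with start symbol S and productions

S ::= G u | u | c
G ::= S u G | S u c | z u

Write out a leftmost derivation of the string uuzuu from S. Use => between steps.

S => Gu => SuGu => uuGu => uuzuu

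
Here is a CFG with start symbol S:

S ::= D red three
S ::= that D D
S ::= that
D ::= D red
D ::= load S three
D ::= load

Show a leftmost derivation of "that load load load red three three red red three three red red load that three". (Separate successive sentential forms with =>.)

S => that D D => that D red D => that D red red D => that load S three red red D => that load D red three three red red D => that load D red red three three red red D => that load load S three red red three three red red D => that load load D red three three red red three three red red D => that load load load red three three red red three three red red D => that load load load red three three red red three three red red load S three => that load load load red three three red red three three red red load that three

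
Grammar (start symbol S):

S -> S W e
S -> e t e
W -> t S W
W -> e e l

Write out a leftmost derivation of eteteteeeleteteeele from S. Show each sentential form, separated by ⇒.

S ⇒ SWe ⇒ eteWe ⇒ etetSWe ⇒ etetSWeWe ⇒ eteteteWeWe ⇒ eteteteeeleWe ⇒ eteteteeeletSWe ⇒ eteteteeeleteteWe ⇒ eteteteeeleteteeele

S ⇒ SWe   [S -> S W e]
SWe ⇒ eteWe   [S -> e t e]
eteWe ⇒ etetSWe   [W -> t S W]
etetSWe ⇒ etetSWeWe   [S -> S W e]
etetSWeWe ⇒ eteteteWeWe   [S -> e t e]
eteteteWeWe ⇒ eteteteeeleWe   [W -> e e l]
eteteteeeleWe ⇒ eteteteeeletSWe   [W -> t S W]
eteteteeeletSWe ⇒ eteteteeeleteteWe   [S -> e t e]
eteteteeeleteteWe ⇒ eteteteeeleteteeele   [W -> e e l]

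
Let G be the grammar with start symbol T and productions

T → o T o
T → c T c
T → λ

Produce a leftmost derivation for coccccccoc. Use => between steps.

T=>cTc=>coToc=>cocTcoc=>coccTccoc=>cocccTcccoc=>coccccccoc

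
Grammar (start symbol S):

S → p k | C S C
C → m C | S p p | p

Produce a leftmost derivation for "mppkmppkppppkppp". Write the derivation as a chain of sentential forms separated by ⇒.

S ⇒ CSC ⇒ mCSC ⇒ mpSC ⇒ mppkC ⇒ mppkSpp ⇒ mppkCSCpp ⇒ mppkSppSCpp ⇒ mppkCSCppSCpp ⇒ mppkmCSCppSCpp ⇒ mppkmpSCppSCpp ⇒ mppkmppkCppSCpp ⇒ mppkmppkpppSCpp ⇒ mppkmppkppppkCpp ⇒ mppkmppkppppkppp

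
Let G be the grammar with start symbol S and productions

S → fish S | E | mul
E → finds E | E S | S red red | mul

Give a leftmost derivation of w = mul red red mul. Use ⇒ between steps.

S ⇒ E ⇒ E S ⇒ S red red S ⇒ E red red S ⇒ mul red red S ⇒ mul red red mul

S ⇒ E   [S → E]
E ⇒ E S   [E → E S]
E S ⇒ S red red S   [E → S red red]
S red red S ⇒ E red red S   [S → E]
E red red S ⇒ mul red red S   [E → mul]
mul red red S ⇒ mul red red mul   [S → mul]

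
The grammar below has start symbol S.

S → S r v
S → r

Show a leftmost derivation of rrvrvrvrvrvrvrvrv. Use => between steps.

S => Srv => Srvrv => Srvrvrv => Srvrvrvrv => Srvrvrvrvrv => Srvrvrvrvrvrv => Srvrvrvrvrvrvrv => Srvrvrvrvrvrvrvrv => rrvrvrvrvrvrvrvrv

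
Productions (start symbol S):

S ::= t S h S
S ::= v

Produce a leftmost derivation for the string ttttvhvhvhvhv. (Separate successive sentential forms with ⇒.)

S ⇒ tShS   [S ::= t S h S]
tShS ⇒ ttShShS   [S ::= t S h S]
ttShShS ⇒ tttShShShS   [S ::= t S h S]
tttShShShS ⇒ ttttShShShShS   [S ::= t S h S]
ttttShShShShS ⇒ ttttvhShShShS   [S ::= v]
ttttvhShShShS ⇒ ttttvhvhShShS   [S ::= v]
ttttvhvhShShS ⇒ ttttvhvhvhShS   [S ::= v]
ttttvhvhvhShS ⇒ ttttvhvhvhvhS   [S ::= v]
ttttvhvhvhvhS ⇒ ttttvhvhvhvhv   [S ::= v]

S ⇒ tShS ⇒ ttShShS ⇒ tttShShShS ⇒ ttttShShShShS ⇒ ttttvhShShShS ⇒ ttttvhvhShShS ⇒ ttttvhvhvhShS ⇒ ttttvhvhvhvhS ⇒ ttttvhvhvhvhv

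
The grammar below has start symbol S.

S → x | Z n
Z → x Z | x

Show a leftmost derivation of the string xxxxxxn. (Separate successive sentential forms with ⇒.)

S ⇒ Zn ⇒ xZn ⇒ xxZn ⇒ xxxZn ⇒ xxxxZn ⇒ xxxxxZn ⇒ xxxxxxn

S ⇒ Zn   [S → Z n]
Zn ⇒ xZn   [Z → x Z]
xZn ⇒ xxZn   [Z → x Z]
xxZn ⇒ xxxZn   [Z → x Z]
xxxZn ⇒ xxxxZn   [Z → x Z]
xxxxZn ⇒ xxxxxZn   [Z → x Z]
xxxxxZn ⇒ xxxxxxn   [Z → x]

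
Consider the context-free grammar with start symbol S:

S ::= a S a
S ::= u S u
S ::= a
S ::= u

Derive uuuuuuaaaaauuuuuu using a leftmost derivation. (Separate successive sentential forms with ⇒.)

S ⇒ uSu   [S ::= u S u]
uSu ⇒ uuSuu   [S ::= u S u]
uuSuu ⇒ uuuSuuu   [S ::= u S u]
uuuSuuu ⇒ uuuuSuuuu   [S ::= u S u]
uuuuSuuuu ⇒ uuuuuSuuuuu   [S ::= u S u]
uuuuuSuuuuu ⇒ uuuuuuSuuuuuu   [S ::= u S u]
uuuuuuSuuuuuu ⇒ uuuuuuaSauuuuuu   [S ::= a S a]
uuuuuuaSauuuuuu ⇒ uuuuuuaaSaauuuuuu   [S ::= a S a]
uuuuuuaaSaauuuuuu ⇒ uuuuuuaaaaauuuuuu   [S ::= a]

S⇒uSu⇒uuSuu⇒uuuSuuu⇒uuuuSuuuu⇒uuuuuSuuuuu⇒uuuuuuSuuuuuu⇒uuuuuuaSauuuuuu⇒uuuuuuaaSaauuuuuu⇒uuuuuuaaaaauuuuuu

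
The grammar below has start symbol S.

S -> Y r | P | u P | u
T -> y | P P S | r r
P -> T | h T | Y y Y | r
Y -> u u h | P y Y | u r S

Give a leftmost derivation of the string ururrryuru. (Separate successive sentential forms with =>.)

S => P   [S -> P]
P => YyY   [P -> Y y Y]
YyY => urSyY   [Y -> u r S]
urSyY => urYryY   [S -> Y r]
urYryY => ururSryY   [Y -> u r S]
ururSryY => ururPryY   [S -> P]
ururPryY => ururrryY   [P -> r]
ururrryY => ururrryurS   [Y -> u r S]
ururrryurS => ururrryuru   [S -> u]

S => P => YyY => urSyY => urYryY => ururSryY => ururPryY => ururrryY => ururrryurS => ururrryuru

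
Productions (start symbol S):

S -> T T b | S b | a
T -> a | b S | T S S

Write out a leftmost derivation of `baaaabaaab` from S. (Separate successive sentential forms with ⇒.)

S ⇒ TTb   [S -> T T b]
TTb ⇒ TSSTb   [T -> T S S]
TSSTb ⇒ bSSSTb   [T -> b S]
bSSSTb ⇒ bTTbSSTb   [S -> T T b]
bTTbSSTb ⇒ bTSSTbSSTb   [T -> T S S]
bTSSTbSSTb ⇒ baSSTbSSTb   [T -> a]
baSSTbSSTb ⇒ baaSTbSSTb   [S -> a]
baaSTbSSTb ⇒ baaaTbSSTb   [S -> a]
baaaTbSSTb ⇒ baaaabSSTb   [T -> a]
baaaabSSTb ⇒ baaaabaSTb   [S -> a]
baaaabaSTb ⇒ baaaabaaTb   [S -> a]
baaaabaaTb ⇒ baaaabaaab   [T -> a]

S ⇒ TTb ⇒ TSSTb ⇒ bSSSTb ⇒ bTTbSSTb ⇒ bTSSTbSSTb ⇒ baSSTbSSTb ⇒ baaSTbSSTb ⇒ baaaTbSSTb ⇒ baaaabSSTb ⇒ baaaabaSTb ⇒ baaaabaaTb ⇒ baaaabaaab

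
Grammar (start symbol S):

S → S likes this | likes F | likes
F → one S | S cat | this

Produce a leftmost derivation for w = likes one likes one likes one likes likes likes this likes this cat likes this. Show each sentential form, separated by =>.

S => likes F => likes one S => likes one S likes this => likes one likes F likes this => likes one likes one S likes this => likes one likes one likes F likes this => likes one likes one likes one S likes this => likes one likes one likes one likes F likes this => likes one likes one likes one likes S cat likes this => likes one likes one likes one likes S likes this cat likes this => likes one likes one likes one likes S likes this likes this cat likes this => likes one likes one likes one likes likes likes this likes this cat likes this

S => likes F   [S → likes F]
likes F => likes one S   [F → one S]
likes one S => likes one S likes this   [S → S likes this]
likes one S likes this => likes one likes F likes this   [S → likes F]
likes one likes F likes this => likes one likes one S likes this   [F → one S]
likes one likes one S likes this => likes one likes one likes F likes this   [S → likes F]
likes one likes one likes F likes this => likes one likes one likes one S likes this   [F → one S]
likes one likes one likes one S likes this => likes one likes one likes one likes F likes this   [S → likes F]
likes one likes one likes one likes F likes this => likes one likes one likes one likes S cat likes this   [F → S cat]
likes one likes one likes one likes S cat likes this => likes one likes one likes one likes S likes this cat likes this   [S → S likes this]
likes one likes one likes one likes S likes this cat likes this => likes one likes one likes one likes S likes this likes this cat likes this   [S → S likes this]
likes one likes one likes one likes S likes this likes this cat likes this => likes one likes one likes one likes likes likes this likes this cat likes this   [S → likes]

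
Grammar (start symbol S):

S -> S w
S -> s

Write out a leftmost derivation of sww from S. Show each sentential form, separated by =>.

S => Sw => Sww => sww

S => Sw   [S -> S w]
Sw => Sww   [S -> S w]
Sww => sww   [S -> s]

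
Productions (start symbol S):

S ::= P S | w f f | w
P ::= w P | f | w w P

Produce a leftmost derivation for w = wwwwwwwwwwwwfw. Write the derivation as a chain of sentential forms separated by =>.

S => PS => wPS => wwPS => wwwwPS => wwwwwwPS => wwwwwwwwPS => wwwwwwwwwwPS => wwwwwwwwwwwwPS => wwwwwwwwwwwwfS => wwwwwwwwwwwwfw

S => PS   [S ::= P S]
PS => wPS   [P ::= w P]
wPS => wwPS   [P ::= w P]
wwPS => wwwwPS   [P ::= w w P]
wwwwPS => wwwwwwPS   [P ::= w w P]
wwwwwwPS => wwwwwwwwPS   [P ::= w w P]
wwwwwwwwPS => wwwwwwwwwwPS   [P ::= w w P]
wwwwwwwwwwPS => wwwwwwwwwwwwPS   [P ::= w w P]
wwwwwwwwwwwwPS => wwwwwwwwwwwwfS   [P ::= f]
wwwwwwwwwwwwfS => wwwwwwwwwwwwfw   [S ::= w]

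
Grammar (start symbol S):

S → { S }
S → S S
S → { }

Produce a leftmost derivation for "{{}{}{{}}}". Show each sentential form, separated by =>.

S => {S} => {SS} => {{}S} => {{}SS} => {{}{}S} => {{}{}{S}} => {{}{}{{}}}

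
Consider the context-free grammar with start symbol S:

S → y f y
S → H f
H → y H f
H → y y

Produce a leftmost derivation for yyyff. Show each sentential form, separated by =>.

S => Hf => yHff => yyyff

S => Hf   [S → H f]
Hf => yHff   [H → y H f]
yHff => yyyff   [H → y y]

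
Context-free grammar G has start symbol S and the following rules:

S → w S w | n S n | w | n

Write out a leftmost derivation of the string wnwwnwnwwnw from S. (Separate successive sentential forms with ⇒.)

S ⇒ wSw ⇒ wnSnw ⇒ wnwSwnw ⇒ wnwwSwwnw ⇒ wnwwnSnwwnw ⇒ wnwwnwnwwnw

S ⇒ wSw   [S → w S w]
wSw ⇒ wnSnw   [S → n S n]
wnSnw ⇒ wnwSwnw   [S → w S w]
wnwSwnw ⇒ wnwwSwwnw   [S → w S w]
wnwwSwwnw ⇒ wnwwnSnwwnw   [S → n S n]
wnwwnSnwwnw ⇒ wnwwnwnwwnw   [S → w]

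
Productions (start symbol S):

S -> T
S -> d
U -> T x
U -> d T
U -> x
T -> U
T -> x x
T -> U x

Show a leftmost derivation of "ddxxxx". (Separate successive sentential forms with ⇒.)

S ⇒ T ⇒ U ⇒ dT ⇒ dUx ⇒ dTxx ⇒ dUxx ⇒ ddTxx ⇒ ddxxxx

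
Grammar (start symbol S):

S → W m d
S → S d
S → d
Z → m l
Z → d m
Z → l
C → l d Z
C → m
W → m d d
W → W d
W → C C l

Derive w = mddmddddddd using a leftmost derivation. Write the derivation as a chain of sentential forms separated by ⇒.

S ⇒ Sd   [S → S d]
Sd ⇒ Sdd   [S → S d]
Sdd ⇒ Sddd   [S → S d]
Sddd ⇒ Sdddd   [S → S d]
Sdddd ⇒ Sddddd   [S → S d]
Sddddd ⇒ Sdddddd   [S → S d]
Sdddddd ⇒ Wmddddddd   [S → W m d]
Wmddddddd ⇒ mddmddddddd   [W → m d d]

S ⇒ Sd ⇒ Sdd ⇒ Sddd ⇒ Sdddd ⇒ Sddddd ⇒ Sdddddd ⇒ Wmddddddd ⇒ mddmddddddd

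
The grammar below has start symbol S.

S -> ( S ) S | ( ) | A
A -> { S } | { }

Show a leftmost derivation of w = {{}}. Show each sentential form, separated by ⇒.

S ⇒ A ⇒ {S} ⇒ {A} ⇒ {{}}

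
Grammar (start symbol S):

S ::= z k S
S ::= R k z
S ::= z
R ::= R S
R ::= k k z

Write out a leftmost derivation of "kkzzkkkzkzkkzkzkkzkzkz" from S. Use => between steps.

S=>Rkz=>RSkz=>RSSkz=>RSSSkz=>kkzSSSkz=>kkzzkSSSkz=>kkzzkRkzSSkz=>kkzzkkkzkzSSkz=>kkzzkkkzkzRkzSkz=>kkzzkkkzkzkkzkzSkz=>kkzzkkkzkzkkzkzRkzkz=>kkzzkkkzkzkkzkzkkzkzkz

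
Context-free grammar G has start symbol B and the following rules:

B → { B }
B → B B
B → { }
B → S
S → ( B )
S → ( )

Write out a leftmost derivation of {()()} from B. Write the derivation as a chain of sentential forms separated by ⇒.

B ⇒ {B}   [B → { B }]
{B} ⇒ {BB}   [B → B B]
{BB} ⇒ {SB}   [B → S]
{SB} ⇒ {()B}   [S → ( )]
{()B} ⇒ {()S}   [B → S]
{()S} ⇒ {()()}   [S → ( )]

B ⇒ {B} ⇒ {BB} ⇒ {SB} ⇒ {()B} ⇒ {()S} ⇒ {()()}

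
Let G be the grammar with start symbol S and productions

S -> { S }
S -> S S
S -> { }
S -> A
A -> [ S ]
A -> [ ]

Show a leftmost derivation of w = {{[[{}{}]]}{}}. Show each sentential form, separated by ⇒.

S⇒{S}⇒{SS}⇒{{S}S}⇒{{A}S}⇒{{[S]}S}⇒{{[A]}S}⇒{{[[S]]}S}⇒{{[[SS]]}S}⇒{{[[{}S]]}S}⇒{{[[{}{}]]}S}⇒{{[[{}{}]]}{}}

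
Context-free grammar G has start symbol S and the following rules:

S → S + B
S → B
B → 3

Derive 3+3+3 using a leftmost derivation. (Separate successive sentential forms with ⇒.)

S ⇒ S+B   [S → S + B]
S+B ⇒ S+B+B   [S → S + B]
S+B+B ⇒ B+B+B   [S → B]
B+B+B ⇒ 3+B+B   [B → 3]
3+B+B ⇒ 3+3+B   [B → 3]
3+3+B ⇒ 3+3+3   [B → 3]

S ⇒ S+B ⇒ S+B+B ⇒ B+B+B ⇒ 3+B+B ⇒ 3+3+B ⇒ 3+3+3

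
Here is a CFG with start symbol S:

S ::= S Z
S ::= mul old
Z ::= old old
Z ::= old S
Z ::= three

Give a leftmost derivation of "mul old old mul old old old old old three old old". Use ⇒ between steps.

S ⇒ S Z ⇒ S Z Z ⇒ S Z Z Z ⇒ S Z Z Z Z ⇒ mul old Z Z Z Z ⇒ mul old old S Z Z Z ⇒ mul old old S Z Z Z Z ⇒ mul old old mul old Z Z Z Z ⇒ mul old old mul old old old Z Z Z ⇒ mul old old mul old old old old old Z Z ⇒ mul old old mul old old old old old three Z ⇒ mul old old mul old old old old old three old old

S ⇒ S Z   [S ::= S Z]
S Z ⇒ S Z Z   [S ::= S Z]
S Z Z ⇒ S Z Z Z   [S ::= S Z]
S Z Z Z ⇒ S Z Z Z Z   [S ::= S Z]
S Z Z Z Z ⇒ mul old Z Z Z Z   [S ::= mul old]
mul old Z Z Z Z ⇒ mul old old S Z Z Z   [Z ::= old S]
mul old old S Z Z Z ⇒ mul old old S Z Z Z Z   [S ::= S Z]
mul old old S Z Z Z Z ⇒ mul old old mul old Z Z Z Z   [S ::= mul old]
mul old old mul old Z Z Z Z ⇒ mul old old mul old old old Z Z Z   [Z ::= old old]
mul old old mul old old old Z Z Z ⇒ mul old old mul old old old old old Z Z   [Z ::= old old]
mul old old mul old old old old old Z Z ⇒ mul old old mul old old old old old three Z   [Z ::= three]
mul old old mul old old old old old three Z ⇒ mul old old mul old old old old old three old old   [Z ::= old old]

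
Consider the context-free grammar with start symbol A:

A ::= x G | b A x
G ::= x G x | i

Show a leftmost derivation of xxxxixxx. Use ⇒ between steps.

A ⇒ xG ⇒ xxGx ⇒ xxxGxx ⇒ xxxxGxxx ⇒ xxxxixxx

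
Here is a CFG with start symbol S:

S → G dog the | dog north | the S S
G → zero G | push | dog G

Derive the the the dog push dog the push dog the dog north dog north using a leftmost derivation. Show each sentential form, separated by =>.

S => the S S   [S → the S S]
the S S => the the S S S   [S → the S S]
the the S S S => the the the S S S S   [S → the S S]
the the the S S S S => the the the G dog the S S S   [S → G dog the]
the the the G dog the S S S => the the the dog G dog the S S S   [G → dog G]
the the the dog G dog the S S S => the the the dog push dog the S S S   [G → push]
the the the dog push dog the S S S => the the the dog push dog the G dog the S S   [S → G dog the]
the the the dog push dog the G dog the S S => the the the dog push dog the push dog the S S   [G → push]
the the the dog push dog the push dog the S S => the the the dog push dog the push dog the dog north S   [S → dog north]
the the the dog push dog the push dog the dog north S => the the the dog push dog the push dog the dog north dog north   [S → dog north]

S => the S S => the the S S S => the the the S S S S => the the the G dog the S S S => the the the dog G dog the S S S => the the the dog push dog the S S S => the the the dog push dog the G dog the S S => the the the dog push dog the push dog the S S => the the the dog push dog the push dog the dog north S => the the the dog push dog the push dog the dog north dog north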